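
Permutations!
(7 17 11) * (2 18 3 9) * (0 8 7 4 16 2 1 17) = (0 8 7)(1 17 11 4 16 2 18 3 9) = [8, 17, 18, 9, 16, 5, 6, 0, 7, 1, 10, 4, 12, 13, 14, 15, 2, 11, 3]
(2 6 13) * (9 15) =(2 6 13)(9 15) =[0, 1, 6, 3, 4, 5, 13, 7, 8, 15, 10, 11, 12, 2, 14, 9]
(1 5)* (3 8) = (1 5)(3 8) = [0, 5, 2, 8, 4, 1, 6, 7, 3]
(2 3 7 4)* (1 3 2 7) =[0, 3, 2, 1, 7, 5, 6, 4] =(1 3)(4 7)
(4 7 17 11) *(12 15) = (4 7 17 11)(12 15) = [0, 1, 2, 3, 7, 5, 6, 17, 8, 9, 10, 4, 15, 13, 14, 12, 16, 11]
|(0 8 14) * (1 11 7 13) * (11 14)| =7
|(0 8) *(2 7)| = |(0 8)(2 7)| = 2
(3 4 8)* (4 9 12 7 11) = [0, 1, 2, 9, 8, 5, 6, 11, 3, 12, 10, 4, 7] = (3 9 12 7 11 4 8)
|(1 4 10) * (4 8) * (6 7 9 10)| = 7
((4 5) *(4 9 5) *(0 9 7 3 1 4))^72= (0 5 3 4 9 7 1)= ((0 9 5 7 3 1 4))^72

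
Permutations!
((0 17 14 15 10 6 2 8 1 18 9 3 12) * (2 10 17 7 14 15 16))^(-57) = (0 3 18 8 16 7 12 9 1 2 14)(6 10)(15 17)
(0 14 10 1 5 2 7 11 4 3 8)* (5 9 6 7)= (0 14 10 1 9 6 7 11 4 3 8)(2 5)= [14, 9, 5, 8, 3, 2, 7, 11, 0, 6, 1, 4, 12, 13, 10]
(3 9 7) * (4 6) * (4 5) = (3 9 7)(4 6 5) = [0, 1, 2, 9, 6, 4, 5, 3, 8, 7]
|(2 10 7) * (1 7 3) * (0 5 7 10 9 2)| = 6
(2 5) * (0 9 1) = (0 9 1)(2 5) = [9, 0, 5, 3, 4, 2, 6, 7, 8, 1]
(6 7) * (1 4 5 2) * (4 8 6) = (1 8 6 7 4 5 2) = [0, 8, 1, 3, 5, 2, 7, 4, 6]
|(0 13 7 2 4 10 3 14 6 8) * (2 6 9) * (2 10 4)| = 20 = |(0 13 7 6 8)(3 14 9 10)|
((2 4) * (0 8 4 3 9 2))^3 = ((0 8 4)(2 3 9))^3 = (9)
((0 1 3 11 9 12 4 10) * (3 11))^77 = (12)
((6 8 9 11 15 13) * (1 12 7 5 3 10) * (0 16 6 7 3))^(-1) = (0 5 7 13 15 11 9 8 6 16)(1 10 3 12)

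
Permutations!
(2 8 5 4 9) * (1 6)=(1 6)(2 8 5 4 9)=[0, 6, 8, 3, 9, 4, 1, 7, 5, 2]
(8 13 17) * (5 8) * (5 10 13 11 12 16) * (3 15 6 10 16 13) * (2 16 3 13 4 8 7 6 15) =(2 16 5 7 6 10 13 17 3)(4 8 11 12) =[0, 1, 16, 2, 8, 7, 10, 6, 11, 9, 13, 12, 4, 17, 14, 15, 5, 3]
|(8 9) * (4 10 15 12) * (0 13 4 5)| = |(0 13 4 10 15 12 5)(8 9)| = 14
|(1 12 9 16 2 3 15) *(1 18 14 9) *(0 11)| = |(0 11)(1 12)(2 3 15 18 14 9 16)| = 14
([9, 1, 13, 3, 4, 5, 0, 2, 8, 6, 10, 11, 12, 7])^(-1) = (0 6 9)(2 7 13)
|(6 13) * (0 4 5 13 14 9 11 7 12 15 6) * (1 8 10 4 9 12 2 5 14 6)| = |(0 9 11 7 2 5 13)(1 8 10 4 14 12 15)| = 7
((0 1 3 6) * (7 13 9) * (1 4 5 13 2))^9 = ((0 4 5 13 9 7 2 1 3 6))^9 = (0 6 3 1 2 7 9 13 5 4)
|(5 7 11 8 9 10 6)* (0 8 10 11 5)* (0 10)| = |(0 8 9 11)(5 7)(6 10)| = 4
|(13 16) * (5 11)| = |(5 11)(13 16)| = 2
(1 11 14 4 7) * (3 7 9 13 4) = [0, 11, 2, 7, 9, 5, 6, 1, 8, 13, 10, 14, 12, 4, 3] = (1 11 14 3 7)(4 9 13)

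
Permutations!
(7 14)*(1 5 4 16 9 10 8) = [0, 5, 2, 3, 16, 4, 6, 14, 1, 10, 8, 11, 12, 13, 7, 15, 9] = (1 5 4 16 9 10 8)(7 14)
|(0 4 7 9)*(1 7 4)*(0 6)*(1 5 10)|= |(0 5 10 1 7 9 6)|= 7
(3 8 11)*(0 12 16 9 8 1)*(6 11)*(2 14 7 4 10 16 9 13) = (0 12 9 8 6 11 3 1)(2 14 7 4 10 16 13) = [12, 0, 14, 1, 10, 5, 11, 4, 6, 8, 16, 3, 9, 2, 7, 15, 13]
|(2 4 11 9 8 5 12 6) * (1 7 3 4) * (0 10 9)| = 13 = |(0 10 9 8 5 12 6 2 1 7 3 4 11)|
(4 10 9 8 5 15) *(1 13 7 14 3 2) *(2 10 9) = (1 13 7 14 3 10 2)(4 9 8 5 15) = [0, 13, 1, 10, 9, 15, 6, 14, 5, 8, 2, 11, 12, 7, 3, 4]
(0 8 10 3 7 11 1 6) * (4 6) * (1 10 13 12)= (0 8 13 12 1 4 6)(3 7 11 10)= [8, 4, 2, 7, 6, 5, 0, 11, 13, 9, 3, 10, 1, 12]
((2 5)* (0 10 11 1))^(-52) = ((0 10 11 1)(2 5))^(-52) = (11)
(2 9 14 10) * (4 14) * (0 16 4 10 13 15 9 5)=(0 16 4 14 13 15 9 10 2 5)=[16, 1, 5, 3, 14, 0, 6, 7, 8, 10, 2, 11, 12, 15, 13, 9, 4]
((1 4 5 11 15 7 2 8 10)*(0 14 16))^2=((0 14 16)(1 4 5 11 15 7 2 8 10))^2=(0 16 14)(1 5 15 2 10 4 11 7 8)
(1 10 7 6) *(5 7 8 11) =(1 10 8 11 5 7 6) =[0, 10, 2, 3, 4, 7, 1, 6, 11, 9, 8, 5]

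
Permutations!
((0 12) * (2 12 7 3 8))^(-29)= (0 7 3 8 2 12)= ((0 7 3 8 2 12))^(-29)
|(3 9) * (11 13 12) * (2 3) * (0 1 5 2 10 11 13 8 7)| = 10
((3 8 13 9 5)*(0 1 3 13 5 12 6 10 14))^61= (0 9 1 12 3 6 8 10 5 14 13)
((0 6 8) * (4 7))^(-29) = (0 6 8)(4 7)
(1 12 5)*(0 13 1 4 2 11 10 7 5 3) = (0 13 1 12 3)(2 11 10 7 5 4) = [13, 12, 11, 0, 2, 4, 6, 5, 8, 9, 7, 10, 3, 1]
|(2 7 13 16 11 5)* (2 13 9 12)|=|(2 7 9 12)(5 13 16 11)|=4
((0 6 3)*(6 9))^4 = (9)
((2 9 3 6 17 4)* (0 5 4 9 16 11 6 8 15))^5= (0 11 8 2 9 5 6 15 16 3 4 17)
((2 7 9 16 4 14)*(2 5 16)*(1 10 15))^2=(1 15 10)(2 9 7)(4 5)(14 16)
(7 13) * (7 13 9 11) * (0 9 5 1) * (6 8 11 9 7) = (13)(0 7 5 1)(6 8 11) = [7, 0, 2, 3, 4, 1, 8, 5, 11, 9, 10, 6, 12, 13]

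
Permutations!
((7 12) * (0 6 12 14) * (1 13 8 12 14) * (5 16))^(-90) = ((0 6 14)(1 13 8 12 7)(5 16))^(-90) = (16)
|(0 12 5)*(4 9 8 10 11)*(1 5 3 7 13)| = 35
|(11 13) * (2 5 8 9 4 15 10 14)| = 8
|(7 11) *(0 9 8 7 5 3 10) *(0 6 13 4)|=|(0 9 8 7 11 5 3 10 6 13 4)|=11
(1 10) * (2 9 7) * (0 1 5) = (0 1 10 5)(2 9 7) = [1, 10, 9, 3, 4, 0, 6, 2, 8, 7, 5]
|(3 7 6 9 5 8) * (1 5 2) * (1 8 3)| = 8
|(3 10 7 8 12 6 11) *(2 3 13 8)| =20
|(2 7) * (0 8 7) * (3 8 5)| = |(0 5 3 8 7 2)| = 6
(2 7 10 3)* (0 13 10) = [13, 1, 7, 2, 4, 5, 6, 0, 8, 9, 3, 11, 12, 10] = (0 13 10 3 2 7)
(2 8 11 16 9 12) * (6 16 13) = (2 8 11 13 6 16 9 12) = [0, 1, 8, 3, 4, 5, 16, 7, 11, 12, 10, 13, 2, 6, 14, 15, 9]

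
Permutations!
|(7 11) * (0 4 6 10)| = 4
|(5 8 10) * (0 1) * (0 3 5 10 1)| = |(10)(1 3 5 8)| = 4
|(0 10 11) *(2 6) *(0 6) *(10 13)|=6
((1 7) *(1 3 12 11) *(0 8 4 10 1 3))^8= (0 4 1)(3 11 12)(7 8 10)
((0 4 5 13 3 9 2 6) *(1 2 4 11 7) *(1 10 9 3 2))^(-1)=(0 6 2 13 5 4 9 10 7 11)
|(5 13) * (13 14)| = |(5 14 13)| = 3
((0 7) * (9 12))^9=(0 7)(9 12)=((0 7)(9 12))^9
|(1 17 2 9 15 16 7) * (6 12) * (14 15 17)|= 30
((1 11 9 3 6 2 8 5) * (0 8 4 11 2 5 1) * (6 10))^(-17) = ((0 8 1 2 4 11 9 3 10 6 5))^(-17) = (0 11 5 4 6 2 10 1 3 8 9)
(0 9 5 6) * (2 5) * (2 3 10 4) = (0 9 3 10 4 2 5 6) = [9, 1, 5, 10, 2, 6, 0, 7, 8, 3, 4]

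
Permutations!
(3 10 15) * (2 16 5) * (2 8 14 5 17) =(2 16 17)(3 10 15)(5 8 14) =[0, 1, 16, 10, 4, 8, 6, 7, 14, 9, 15, 11, 12, 13, 5, 3, 17, 2]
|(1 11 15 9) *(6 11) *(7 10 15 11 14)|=7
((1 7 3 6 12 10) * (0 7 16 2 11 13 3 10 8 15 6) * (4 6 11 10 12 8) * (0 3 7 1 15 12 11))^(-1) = ((0 1 16 2 10 15)(4 6 8 12)(7 11 13))^(-1) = (0 15 10 2 16 1)(4 12 8 6)(7 13 11)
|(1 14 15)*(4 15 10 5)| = |(1 14 10 5 4 15)| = 6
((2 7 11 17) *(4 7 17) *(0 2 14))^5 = (0 2 17 14)(4 11 7)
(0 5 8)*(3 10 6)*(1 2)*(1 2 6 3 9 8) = (0 5 1 6 9 8)(3 10) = [5, 6, 2, 10, 4, 1, 9, 7, 0, 8, 3]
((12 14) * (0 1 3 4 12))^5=((0 1 3 4 12 14))^5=(0 14 12 4 3 1)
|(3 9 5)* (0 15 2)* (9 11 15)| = |(0 9 5 3 11 15 2)| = 7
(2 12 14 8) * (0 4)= (0 4)(2 12 14 8)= [4, 1, 12, 3, 0, 5, 6, 7, 2, 9, 10, 11, 14, 13, 8]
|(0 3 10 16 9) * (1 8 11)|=15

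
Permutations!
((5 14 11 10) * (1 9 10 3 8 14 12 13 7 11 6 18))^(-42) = (1 14 11 12 9 6 3 13 10 18 8 7 5)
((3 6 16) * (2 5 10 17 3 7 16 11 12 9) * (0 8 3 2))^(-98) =(2 10)(5 17)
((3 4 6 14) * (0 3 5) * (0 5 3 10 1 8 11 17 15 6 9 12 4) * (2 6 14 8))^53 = (0 14 17 8 2 10 3 15 11 6 1)(4 12 9)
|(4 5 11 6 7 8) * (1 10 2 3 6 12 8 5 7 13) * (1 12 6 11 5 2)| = 18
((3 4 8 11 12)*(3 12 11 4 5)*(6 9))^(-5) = ((12)(3 5)(4 8)(6 9))^(-5) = (12)(3 5)(4 8)(6 9)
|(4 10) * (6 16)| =|(4 10)(6 16)| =2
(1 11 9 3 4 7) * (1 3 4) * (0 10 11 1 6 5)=(0 10 11 9 4 7 3 6 5)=[10, 1, 2, 6, 7, 0, 5, 3, 8, 4, 11, 9]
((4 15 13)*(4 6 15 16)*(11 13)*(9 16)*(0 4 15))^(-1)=((0 4 9 16 15 11 13 6))^(-1)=(0 6 13 11 15 16 9 4)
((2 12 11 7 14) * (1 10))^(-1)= (1 10)(2 14 7 11 12)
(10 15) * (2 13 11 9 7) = (2 13 11 9 7)(10 15) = [0, 1, 13, 3, 4, 5, 6, 2, 8, 7, 15, 9, 12, 11, 14, 10]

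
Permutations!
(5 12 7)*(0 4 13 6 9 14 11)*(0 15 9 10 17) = [4, 1, 2, 3, 13, 12, 10, 5, 8, 14, 17, 15, 7, 6, 11, 9, 16, 0] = (0 4 13 6 10 17)(5 12 7)(9 14 11 15)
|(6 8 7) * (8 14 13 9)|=|(6 14 13 9 8 7)|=6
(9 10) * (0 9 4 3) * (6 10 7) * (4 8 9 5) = (0 5 4 3)(6 10 8 9 7) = [5, 1, 2, 0, 3, 4, 10, 6, 9, 7, 8]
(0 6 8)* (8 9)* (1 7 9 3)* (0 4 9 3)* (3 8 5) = (0 6)(1 7 8 4 9 5 3) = [6, 7, 2, 1, 9, 3, 0, 8, 4, 5]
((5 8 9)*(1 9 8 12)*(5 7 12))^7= (1 12 7 9)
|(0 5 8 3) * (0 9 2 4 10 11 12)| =10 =|(0 5 8 3 9 2 4 10 11 12)|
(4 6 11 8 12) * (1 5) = (1 5)(4 6 11 8 12) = [0, 5, 2, 3, 6, 1, 11, 7, 12, 9, 10, 8, 4]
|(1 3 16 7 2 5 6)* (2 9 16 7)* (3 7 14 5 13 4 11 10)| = 13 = |(1 7 9 16 2 13 4 11 10 3 14 5 6)|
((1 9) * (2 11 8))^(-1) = ((1 9)(2 11 8))^(-1) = (1 9)(2 8 11)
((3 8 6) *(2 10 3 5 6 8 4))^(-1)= ((2 10 3 4)(5 6))^(-1)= (2 4 3 10)(5 6)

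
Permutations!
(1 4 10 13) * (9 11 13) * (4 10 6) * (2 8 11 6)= (1 10 9 6 4 2 8 11 13)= [0, 10, 8, 3, 2, 5, 4, 7, 11, 6, 9, 13, 12, 1]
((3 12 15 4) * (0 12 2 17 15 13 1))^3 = ((0 12 13 1)(2 17 15 4 3))^3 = (0 1 13 12)(2 4 17 3 15)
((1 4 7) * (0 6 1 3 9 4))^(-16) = ((0 6 1)(3 9 4 7))^(-16) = (9)(0 1 6)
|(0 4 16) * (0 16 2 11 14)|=|(16)(0 4 2 11 14)|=5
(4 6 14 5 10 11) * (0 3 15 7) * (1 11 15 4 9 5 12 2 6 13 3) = (0 1 11 9 5 10 15 7)(2 6 14 12)(3 4 13) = [1, 11, 6, 4, 13, 10, 14, 0, 8, 5, 15, 9, 2, 3, 12, 7]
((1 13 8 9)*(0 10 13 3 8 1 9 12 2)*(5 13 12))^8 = ((0 10 12 2)(1 3 8 5 13))^8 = (1 5 3 13 8)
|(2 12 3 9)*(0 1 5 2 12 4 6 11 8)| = |(0 1 5 2 4 6 11 8)(3 9 12)| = 24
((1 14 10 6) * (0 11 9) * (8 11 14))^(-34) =(0 11 1 10)(6 14 9 8) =((0 14 10 6 1 8 11 9))^(-34)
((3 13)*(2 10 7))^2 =((2 10 7)(3 13))^2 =(13)(2 7 10)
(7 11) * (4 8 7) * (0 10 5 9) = (0 10 5 9)(4 8 7 11) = [10, 1, 2, 3, 8, 9, 6, 11, 7, 0, 5, 4]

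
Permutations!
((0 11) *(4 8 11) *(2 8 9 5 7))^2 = ((0 4 9 5 7 2 8 11))^2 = (0 9 7 8)(2 11 4 5)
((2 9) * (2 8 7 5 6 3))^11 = ((2 9 8 7 5 6 3))^11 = (2 5 9 6 8 3 7)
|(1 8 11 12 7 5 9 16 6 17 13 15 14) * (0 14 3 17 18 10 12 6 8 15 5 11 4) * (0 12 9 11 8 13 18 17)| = |(0 14 1 15 3)(4 12 7 8)(5 11 6 17 18 10 9 16 13)| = 180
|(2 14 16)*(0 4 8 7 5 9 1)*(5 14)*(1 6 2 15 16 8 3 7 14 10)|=12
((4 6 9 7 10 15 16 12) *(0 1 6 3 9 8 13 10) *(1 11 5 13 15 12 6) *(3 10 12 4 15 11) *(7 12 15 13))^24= ((0 3 9 12 13 15 16 6 8 11 5 7)(4 10))^24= (16)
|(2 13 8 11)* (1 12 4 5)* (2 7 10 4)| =|(1 12 2 13 8 11 7 10 4 5)| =10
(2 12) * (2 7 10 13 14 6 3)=(2 12 7 10 13 14 6 3)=[0, 1, 12, 2, 4, 5, 3, 10, 8, 9, 13, 11, 7, 14, 6]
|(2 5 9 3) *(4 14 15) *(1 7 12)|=|(1 7 12)(2 5 9 3)(4 14 15)|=12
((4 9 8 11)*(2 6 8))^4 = (2 4 8)(6 9 11)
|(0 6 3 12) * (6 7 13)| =|(0 7 13 6 3 12)| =6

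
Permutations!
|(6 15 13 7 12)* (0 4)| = 10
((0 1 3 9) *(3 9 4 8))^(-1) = (0 9 1)(3 8 4)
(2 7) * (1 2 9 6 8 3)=(1 2 7 9 6 8 3)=[0, 2, 7, 1, 4, 5, 8, 9, 3, 6]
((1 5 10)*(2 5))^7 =(1 10 5 2)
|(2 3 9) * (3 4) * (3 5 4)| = 6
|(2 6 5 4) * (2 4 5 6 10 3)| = 3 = |(2 10 3)|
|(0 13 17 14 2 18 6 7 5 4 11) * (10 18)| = |(0 13 17 14 2 10 18 6 7 5 4 11)| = 12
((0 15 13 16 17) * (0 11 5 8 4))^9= ((0 15 13 16 17 11 5 8 4))^9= (17)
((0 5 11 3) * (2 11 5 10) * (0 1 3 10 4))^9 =(11)(0 4)(1 3)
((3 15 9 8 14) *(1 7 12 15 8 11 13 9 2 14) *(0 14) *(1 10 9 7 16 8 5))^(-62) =(0 15 7 11 10 16 5 14 2 12 13 9 8 1 3)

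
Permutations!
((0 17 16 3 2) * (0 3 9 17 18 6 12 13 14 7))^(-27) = ((0 18 6 12 13 14 7)(2 3)(9 17 16))^(-27) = (0 18 6 12 13 14 7)(2 3)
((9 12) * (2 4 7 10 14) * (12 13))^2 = ((2 4 7 10 14)(9 13 12))^2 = (2 7 14 4 10)(9 12 13)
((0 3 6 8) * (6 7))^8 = ((0 3 7 6 8))^8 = (0 6 3 8 7)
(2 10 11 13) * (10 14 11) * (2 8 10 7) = (2 14 11 13 8 10 7) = [0, 1, 14, 3, 4, 5, 6, 2, 10, 9, 7, 13, 12, 8, 11]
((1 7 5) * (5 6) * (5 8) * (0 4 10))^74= (0 10 4)(1 5 8 6 7)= ((0 4 10)(1 7 6 8 5))^74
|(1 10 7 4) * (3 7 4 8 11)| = 12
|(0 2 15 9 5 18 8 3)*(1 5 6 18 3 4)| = |(0 2 15 9 6 18 8 4 1 5 3)| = 11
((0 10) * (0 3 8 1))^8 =((0 10 3 8 1))^8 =(0 8 10 1 3)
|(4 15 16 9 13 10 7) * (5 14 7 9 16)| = 15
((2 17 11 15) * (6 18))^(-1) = (2 15 11 17)(6 18)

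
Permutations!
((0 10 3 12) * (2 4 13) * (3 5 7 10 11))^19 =((0 11 3 12)(2 4 13)(5 7 10))^19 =(0 12 3 11)(2 4 13)(5 7 10)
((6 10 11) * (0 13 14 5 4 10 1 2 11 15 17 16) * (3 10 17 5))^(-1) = ((0 13 14 3 10 15 5 4 17 16)(1 2 11 6))^(-1) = (0 16 17 4 5 15 10 3 14 13)(1 6 11 2)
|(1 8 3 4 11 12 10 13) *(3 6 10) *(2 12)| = 5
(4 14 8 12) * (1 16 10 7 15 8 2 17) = (1 16 10 7 15 8 12 4 14 2 17) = [0, 16, 17, 3, 14, 5, 6, 15, 12, 9, 7, 11, 4, 13, 2, 8, 10, 1]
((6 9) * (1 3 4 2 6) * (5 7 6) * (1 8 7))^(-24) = (9)(1 3 4 2 5)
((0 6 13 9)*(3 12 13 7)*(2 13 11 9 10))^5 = ((0 6 7 3 12 11 9)(2 13 10))^5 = (0 11 3 6 9 12 7)(2 10 13)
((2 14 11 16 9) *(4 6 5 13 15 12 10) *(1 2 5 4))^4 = ((1 2 14 11 16 9 5 13 15 12 10)(4 6))^4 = (1 16 15 2 9 12 14 5 10 11 13)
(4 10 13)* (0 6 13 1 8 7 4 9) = (0 6 13 9)(1 8 7 4 10) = [6, 8, 2, 3, 10, 5, 13, 4, 7, 0, 1, 11, 12, 9]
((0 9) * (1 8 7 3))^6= ((0 9)(1 8 7 3))^6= (9)(1 7)(3 8)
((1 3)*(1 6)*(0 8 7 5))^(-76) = ((0 8 7 5)(1 3 6))^(-76) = (8)(1 6 3)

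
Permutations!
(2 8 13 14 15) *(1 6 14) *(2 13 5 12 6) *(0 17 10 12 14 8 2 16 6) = (0 17 10 12)(1 16 6 8 5 14 15 13) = [17, 16, 2, 3, 4, 14, 8, 7, 5, 9, 12, 11, 0, 1, 15, 13, 6, 10]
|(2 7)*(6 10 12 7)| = |(2 6 10 12 7)| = 5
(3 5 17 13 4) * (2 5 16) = [0, 1, 5, 16, 3, 17, 6, 7, 8, 9, 10, 11, 12, 4, 14, 15, 2, 13] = (2 5 17 13 4 3 16)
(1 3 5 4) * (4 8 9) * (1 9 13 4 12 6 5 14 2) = (1 3 14 2)(4 9 12 6 5 8 13) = [0, 3, 1, 14, 9, 8, 5, 7, 13, 12, 10, 11, 6, 4, 2]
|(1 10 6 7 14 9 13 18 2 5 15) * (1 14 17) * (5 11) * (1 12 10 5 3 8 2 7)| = |(1 5 15 14 9 13 18 7 17 12 10 6)(2 11 3 8)| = 12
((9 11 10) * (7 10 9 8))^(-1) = ((7 10 8)(9 11))^(-1) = (7 8 10)(9 11)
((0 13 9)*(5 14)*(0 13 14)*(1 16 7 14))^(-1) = ((0 1 16 7 14 5)(9 13))^(-1) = (0 5 14 7 16 1)(9 13)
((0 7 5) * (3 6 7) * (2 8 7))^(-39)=(0 2 5 6 7 3 8)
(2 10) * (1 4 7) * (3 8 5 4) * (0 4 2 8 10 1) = (0 4 7)(1 3 10 8 5 2) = [4, 3, 1, 10, 7, 2, 6, 0, 5, 9, 8]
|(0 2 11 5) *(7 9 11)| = |(0 2 7 9 11 5)| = 6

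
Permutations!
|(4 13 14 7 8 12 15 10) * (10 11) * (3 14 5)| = 11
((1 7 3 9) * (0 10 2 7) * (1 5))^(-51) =(0 9 2 1 3 10 5 7)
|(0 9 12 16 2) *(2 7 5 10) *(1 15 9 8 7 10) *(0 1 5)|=|(0 8 7)(1 15 9 12 16 10 2)|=21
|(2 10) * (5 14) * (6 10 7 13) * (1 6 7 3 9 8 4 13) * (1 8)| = 12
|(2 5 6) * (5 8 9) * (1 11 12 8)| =|(1 11 12 8 9 5 6 2)| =8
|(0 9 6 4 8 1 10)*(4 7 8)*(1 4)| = 8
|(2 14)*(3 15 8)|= 6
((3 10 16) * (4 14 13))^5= ((3 10 16)(4 14 13))^5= (3 16 10)(4 13 14)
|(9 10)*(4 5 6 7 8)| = 10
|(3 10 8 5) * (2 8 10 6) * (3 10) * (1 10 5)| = 6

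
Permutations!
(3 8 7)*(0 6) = [6, 1, 2, 8, 4, 5, 0, 3, 7] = (0 6)(3 8 7)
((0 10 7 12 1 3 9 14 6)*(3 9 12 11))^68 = ((0 10 7 11 3 12 1 9 14 6))^68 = (0 14 1 3 7)(6 9 12 11 10)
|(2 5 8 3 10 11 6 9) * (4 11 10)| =8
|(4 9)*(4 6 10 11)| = 5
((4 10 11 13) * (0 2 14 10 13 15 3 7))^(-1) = ((0 2 14 10 11 15 3 7)(4 13))^(-1) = (0 7 3 15 11 10 14 2)(4 13)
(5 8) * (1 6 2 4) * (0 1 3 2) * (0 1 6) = (0 6 1)(2 4 3)(5 8) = [6, 0, 4, 2, 3, 8, 1, 7, 5]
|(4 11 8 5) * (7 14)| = 4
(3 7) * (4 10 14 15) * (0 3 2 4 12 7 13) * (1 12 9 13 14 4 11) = [3, 12, 11, 14, 10, 5, 6, 2, 8, 13, 4, 1, 7, 0, 15, 9] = (0 3 14 15 9 13)(1 12 7 2 11)(4 10)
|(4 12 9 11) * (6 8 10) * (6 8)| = |(4 12 9 11)(8 10)| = 4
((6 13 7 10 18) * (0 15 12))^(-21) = ((0 15 12)(6 13 7 10 18))^(-21) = (6 18 10 7 13)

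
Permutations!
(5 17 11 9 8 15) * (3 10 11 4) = (3 10 11 9 8 15 5 17 4) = [0, 1, 2, 10, 3, 17, 6, 7, 15, 8, 11, 9, 12, 13, 14, 5, 16, 4]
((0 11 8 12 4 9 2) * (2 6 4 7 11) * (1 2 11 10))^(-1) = (0 2 1 10 7 12 8 11)(4 6 9)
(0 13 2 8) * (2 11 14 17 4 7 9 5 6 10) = (0 13 11 14 17 4 7 9 5 6 10 2 8) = [13, 1, 8, 3, 7, 6, 10, 9, 0, 5, 2, 14, 12, 11, 17, 15, 16, 4]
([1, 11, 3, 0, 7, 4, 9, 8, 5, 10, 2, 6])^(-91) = [10, 2, 6, 9, 7, 4, 0, 8, 5, 1, 11, 3]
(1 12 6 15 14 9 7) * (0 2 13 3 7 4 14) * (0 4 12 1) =(0 2 13 3 7)(4 14 9 12 6 15) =[2, 1, 13, 7, 14, 5, 15, 0, 8, 12, 10, 11, 6, 3, 9, 4]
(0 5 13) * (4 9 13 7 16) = (0 5 7 16 4 9 13) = [5, 1, 2, 3, 9, 7, 6, 16, 8, 13, 10, 11, 12, 0, 14, 15, 4]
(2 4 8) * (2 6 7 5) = (2 4 8 6 7 5) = [0, 1, 4, 3, 8, 2, 7, 5, 6]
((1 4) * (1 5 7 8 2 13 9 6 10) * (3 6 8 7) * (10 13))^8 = ((1 4 5 3 6 13 9 8 2 10))^8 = (1 2 9 6 5)(3 4 10 8 13)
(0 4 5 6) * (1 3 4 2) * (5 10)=(0 2 1 3 4 10 5 6)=[2, 3, 1, 4, 10, 6, 0, 7, 8, 9, 5]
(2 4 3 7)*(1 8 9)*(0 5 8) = (0 5 8 9 1)(2 4 3 7) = [5, 0, 4, 7, 3, 8, 6, 2, 9, 1]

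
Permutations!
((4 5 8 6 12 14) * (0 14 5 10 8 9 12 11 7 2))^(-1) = (0 2 7 11 6 8 10 4 14)(5 12 9)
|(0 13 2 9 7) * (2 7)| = |(0 13 7)(2 9)| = 6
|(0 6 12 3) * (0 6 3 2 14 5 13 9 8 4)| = |(0 3 6 12 2 14 5 13 9 8 4)| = 11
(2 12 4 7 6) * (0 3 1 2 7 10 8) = (0 3 1 2 12 4 10 8)(6 7) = [3, 2, 12, 1, 10, 5, 7, 6, 0, 9, 8, 11, 4]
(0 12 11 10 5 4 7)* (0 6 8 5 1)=(0 12 11 10 1)(4 7 6 8 5)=[12, 0, 2, 3, 7, 4, 8, 6, 5, 9, 1, 10, 11]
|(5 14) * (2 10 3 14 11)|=6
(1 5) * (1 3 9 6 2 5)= [0, 1, 5, 9, 4, 3, 2, 7, 8, 6]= (2 5 3 9 6)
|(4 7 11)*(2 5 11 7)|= 4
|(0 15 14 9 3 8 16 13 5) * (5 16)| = 14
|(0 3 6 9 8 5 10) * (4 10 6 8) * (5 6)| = 7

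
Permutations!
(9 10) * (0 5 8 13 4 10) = [5, 1, 2, 3, 10, 8, 6, 7, 13, 0, 9, 11, 12, 4] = (0 5 8 13 4 10 9)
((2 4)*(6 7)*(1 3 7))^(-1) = ((1 3 7 6)(2 4))^(-1) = (1 6 7 3)(2 4)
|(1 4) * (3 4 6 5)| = 5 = |(1 6 5 3 4)|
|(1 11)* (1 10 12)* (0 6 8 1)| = 7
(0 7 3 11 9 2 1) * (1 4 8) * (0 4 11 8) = (0 7 3 8 1 4)(2 11 9) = [7, 4, 11, 8, 0, 5, 6, 3, 1, 2, 10, 9]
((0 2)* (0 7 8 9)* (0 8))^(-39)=((0 2 7)(8 9))^(-39)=(8 9)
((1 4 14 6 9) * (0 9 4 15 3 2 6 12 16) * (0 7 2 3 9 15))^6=(0 9)(1 15)(2 7 16 12 14 4 6)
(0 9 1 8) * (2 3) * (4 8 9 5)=[5, 9, 3, 2, 8, 4, 6, 7, 0, 1]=(0 5 4 8)(1 9)(2 3)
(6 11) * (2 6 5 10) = (2 6 11 5 10) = [0, 1, 6, 3, 4, 10, 11, 7, 8, 9, 2, 5]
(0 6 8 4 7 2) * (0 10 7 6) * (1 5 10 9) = [0, 5, 9, 3, 6, 10, 8, 2, 4, 1, 7] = (1 5 10 7 2 9)(4 6 8)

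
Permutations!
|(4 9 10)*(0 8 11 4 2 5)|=8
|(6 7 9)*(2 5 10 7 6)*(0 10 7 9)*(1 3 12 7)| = 9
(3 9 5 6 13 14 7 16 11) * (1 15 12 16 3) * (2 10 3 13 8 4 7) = (1 15 12 16 11)(2 10 3 9 5 6 8 4 7 13 14) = [0, 15, 10, 9, 7, 6, 8, 13, 4, 5, 3, 1, 16, 14, 2, 12, 11]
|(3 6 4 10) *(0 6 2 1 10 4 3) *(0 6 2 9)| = |(0 2 1 10 6 3 9)| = 7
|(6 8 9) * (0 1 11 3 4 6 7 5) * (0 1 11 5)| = |(0 11 3 4 6 8 9 7)(1 5)| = 8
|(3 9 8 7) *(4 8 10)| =|(3 9 10 4 8 7)| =6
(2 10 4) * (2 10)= (4 10)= [0, 1, 2, 3, 10, 5, 6, 7, 8, 9, 4]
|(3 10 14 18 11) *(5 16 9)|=15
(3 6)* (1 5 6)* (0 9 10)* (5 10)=(0 9 5 6 3 1 10)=[9, 10, 2, 1, 4, 6, 3, 7, 8, 5, 0]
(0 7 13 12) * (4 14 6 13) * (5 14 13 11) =[7, 1, 2, 3, 13, 14, 11, 4, 8, 9, 10, 5, 0, 12, 6] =(0 7 4 13 12)(5 14 6 11)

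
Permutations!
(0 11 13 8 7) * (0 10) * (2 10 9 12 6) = (0 11 13 8 7 9 12 6 2 10) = [11, 1, 10, 3, 4, 5, 2, 9, 7, 12, 0, 13, 6, 8]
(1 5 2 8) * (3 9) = [0, 5, 8, 9, 4, 2, 6, 7, 1, 3] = (1 5 2 8)(3 9)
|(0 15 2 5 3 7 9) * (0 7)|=|(0 15 2 5 3)(7 9)|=10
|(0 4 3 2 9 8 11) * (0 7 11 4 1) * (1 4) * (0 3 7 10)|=|(0 4 7 11 10)(1 3 2 9 8)|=5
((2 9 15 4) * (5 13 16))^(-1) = (2 4 15 9)(5 16 13)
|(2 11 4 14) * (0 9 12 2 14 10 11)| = |(14)(0 9 12 2)(4 10 11)| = 12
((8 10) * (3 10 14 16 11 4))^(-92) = (3 4 11 16 14 8 10)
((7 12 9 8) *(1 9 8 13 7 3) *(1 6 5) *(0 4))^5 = ((0 4)(1 9 13 7 12 8 3 6 5))^5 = (0 4)(1 8 9 3 13 6 7 5 12)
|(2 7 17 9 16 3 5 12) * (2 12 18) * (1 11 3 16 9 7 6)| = |(1 11 3 5 18 2 6)(7 17)| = 14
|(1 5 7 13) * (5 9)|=|(1 9 5 7 13)|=5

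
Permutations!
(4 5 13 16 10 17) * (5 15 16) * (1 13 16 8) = (1 13 5 16 10 17 4 15 8) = [0, 13, 2, 3, 15, 16, 6, 7, 1, 9, 17, 11, 12, 5, 14, 8, 10, 4]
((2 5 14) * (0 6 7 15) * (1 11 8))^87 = (0 15 7 6)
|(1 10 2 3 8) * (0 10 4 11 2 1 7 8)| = |(0 10 1 4 11 2 3)(7 8)| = 14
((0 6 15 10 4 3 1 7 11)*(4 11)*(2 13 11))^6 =(0 11 13 2 10 15 6)(1 4)(3 7)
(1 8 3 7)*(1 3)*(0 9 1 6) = [9, 8, 2, 7, 4, 5, 0, 3, 6, 1] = (0 9 1 8 6)(3 7)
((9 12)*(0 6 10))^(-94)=(12)(0 10 6)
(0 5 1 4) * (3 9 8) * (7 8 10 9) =(0 5 1 4)(3 7 8)(9 10) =[5, 4, 2, 7, 0, 1, 6, 8, 3, 10, 9]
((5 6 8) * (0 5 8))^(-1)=(8)(0 6 5)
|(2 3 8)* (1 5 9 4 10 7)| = |(1 5 9 4 10 7)(2 3 8)| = 6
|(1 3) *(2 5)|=|(1 3)(2 5)|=2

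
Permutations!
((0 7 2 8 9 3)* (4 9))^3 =(0 8 3 2 9 7 4)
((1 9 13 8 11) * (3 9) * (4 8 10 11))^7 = ((1 3 9 13 10 11)(4 8))^7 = (1 3 9 13 10 11)(4 8)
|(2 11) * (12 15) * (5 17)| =2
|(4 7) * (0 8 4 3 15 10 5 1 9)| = 10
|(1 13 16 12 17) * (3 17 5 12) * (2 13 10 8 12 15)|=|(1 10 8 12 5 15 2 13 16 3 17)|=11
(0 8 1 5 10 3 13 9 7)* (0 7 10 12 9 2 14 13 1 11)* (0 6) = (0 8 11 6)(1 5 12 9 10 3)(2 14 13) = [8, 5, 14, 1, 4, 12, 0, 7, 11, 10, 3, 6, 9, 2, 13]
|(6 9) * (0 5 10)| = 6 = |(0 5 10)(6 9)|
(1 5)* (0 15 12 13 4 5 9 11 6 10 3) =(0 15 12 13 4 5 1 9 11 6 10 3) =[15, 9, 2, 0, 5, 1, 10, 7, 8, 11, 3, 6, 13, 4, 14, 12]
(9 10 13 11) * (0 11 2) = [11, 1, 0, 3, 4, 5, 6, 7, 8, 10, 13, 9, 12, 2] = (0 11 9 10 13 2)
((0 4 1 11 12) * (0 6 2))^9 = ((0 4 1 11 12 6 2))^9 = (0 1 12 2 4 11 6)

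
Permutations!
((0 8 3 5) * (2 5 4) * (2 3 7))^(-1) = ((0 8 7 2 5)(3 4))^(-1) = (0 5 2 7 8)(3 4)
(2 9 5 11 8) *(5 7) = (2 9 7 5 11 8) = [0, 1, 9, 3, 4, 11, 6, 5, 2, 7, 10, 8]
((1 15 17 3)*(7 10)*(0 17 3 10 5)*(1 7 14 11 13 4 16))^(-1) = (0 5 7 3 15 1 16 4 13 11 14 10 17)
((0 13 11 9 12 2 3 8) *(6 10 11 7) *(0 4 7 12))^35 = ((0 13 12 2 3 8 4 7 6 10 11 9))^35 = (0 9 11 10 6 7 4 8 3 2 12 13)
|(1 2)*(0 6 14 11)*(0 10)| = |(0 6 14 11 10)(1 2)| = 10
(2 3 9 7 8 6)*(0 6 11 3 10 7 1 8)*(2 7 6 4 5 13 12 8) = (0 4 5 13 12 8 11 3 9 1 2 10 6 7) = [4, 2, 10, 9, 5, 13, 7, 0, 11, 1, 6, 3, 8, 12]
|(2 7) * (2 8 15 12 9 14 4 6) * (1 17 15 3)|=12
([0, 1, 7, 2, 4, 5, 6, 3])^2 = (2 3 7)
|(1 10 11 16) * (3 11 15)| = |(1 10 15 3 11 16)| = 6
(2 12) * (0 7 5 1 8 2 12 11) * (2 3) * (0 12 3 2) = (0 7 5 1 8 2 11 12 3) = [7, 8, 11, 0, 4, 1, 6, 5, 2, 9, 10, 12, 3]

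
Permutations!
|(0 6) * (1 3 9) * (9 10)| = |(0 6)(1 3 10 9)| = 4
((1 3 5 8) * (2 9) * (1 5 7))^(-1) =(1 7 3)(2 9)(5 8)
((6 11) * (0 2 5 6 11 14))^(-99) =((0 2 5 6 14))^(-99) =(0 2 5 6 14)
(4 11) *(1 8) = (1 8)(4 11) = [0, 8, 2, 3, 11, 5, 6, 7, 1, 9, 10, 4]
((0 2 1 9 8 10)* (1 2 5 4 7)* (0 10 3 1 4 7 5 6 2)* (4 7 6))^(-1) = ((10)(0 4 5 6 2)(1 9 8 3))^(-1) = (10)(0 2 6 5 4)(1 3 8 9)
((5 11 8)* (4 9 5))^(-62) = (4 11 9 8 5)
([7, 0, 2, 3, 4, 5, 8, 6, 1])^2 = (0 6 1 7 8)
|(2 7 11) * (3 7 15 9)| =|(2 15 9 3 7 11)| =6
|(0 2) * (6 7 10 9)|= |(0 2)(6 7 10 9)|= 4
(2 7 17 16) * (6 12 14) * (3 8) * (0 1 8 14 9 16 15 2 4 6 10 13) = (0 1 8 3 14 10 13)(2 7 17 15)(4 6 12 9 16) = [1, 8, 7, 14, 6, 5, 12, 17, 3, 16, 13, 11, 9, 0, 10, 2, 4, 15]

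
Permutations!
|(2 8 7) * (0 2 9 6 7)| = 3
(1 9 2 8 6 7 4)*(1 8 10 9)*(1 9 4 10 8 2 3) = [0, 9, 8, 1, 2, 5, 7, 10, 6, 3, 4] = (1 9 3)(2 8 6 7 10 4)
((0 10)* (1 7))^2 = (10)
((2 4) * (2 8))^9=((2 4 8))^9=(8)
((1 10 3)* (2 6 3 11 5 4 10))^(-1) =((1 2 6 3)(4 10 11 5))^(-1) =(1 3 6 2)(4 5 11 10)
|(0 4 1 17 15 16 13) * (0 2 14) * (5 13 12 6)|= 12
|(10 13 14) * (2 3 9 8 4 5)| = |(2 3 9 8 4 5)(10 13 14)| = 6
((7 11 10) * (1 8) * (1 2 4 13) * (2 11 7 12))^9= ((1 8 11 10 12 2 4 13))^9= (1 8 11 10 12 2 4 13)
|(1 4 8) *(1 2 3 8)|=|(1 4)(2 3 8)|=6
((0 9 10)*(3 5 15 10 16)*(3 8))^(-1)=(0 10 15 5 3 8 16 9)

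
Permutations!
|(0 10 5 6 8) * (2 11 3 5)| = 8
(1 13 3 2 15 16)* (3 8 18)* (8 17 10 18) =(1 13 17 10 18 3 2 15 16) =[0, 13, 15, 2, 4, 5, 6, 7, 8, 9, 18, 11, 12, 17, 14, 16, 1, 10, 3]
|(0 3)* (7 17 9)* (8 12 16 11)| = 12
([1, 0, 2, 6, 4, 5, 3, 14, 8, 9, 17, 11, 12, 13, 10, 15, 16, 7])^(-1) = [1, 0, 2, 6, 4, 5, 3, 17, 8, 9, 14, 11, 12, 13, 7, 15, 16, 10]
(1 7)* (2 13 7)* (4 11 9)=(1 2 13 7)(4 11 9)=[0, 2, 13, 3, 11, 5, 6, 1, 8, 4, 10, 9, 12, 7]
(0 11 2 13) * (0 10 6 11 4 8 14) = (0 4 8 14)(2 13 10 6 11) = [4, 1, 13, 3, 8, 5, 11, 7, 14, 9, 6, 2, 12, 10, 0]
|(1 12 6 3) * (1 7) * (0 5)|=10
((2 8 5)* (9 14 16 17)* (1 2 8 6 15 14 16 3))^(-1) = ((1 2 6 15 14 3)(5 8)(9 16 17))^(-1) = (1 3 14 15 6 2)(5 8)(9 17 16)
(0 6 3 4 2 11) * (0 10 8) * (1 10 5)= (0 6 3 4 2 11 5 1 10 8)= [6, 10, 11, 4, 2, 1, 3, 7, 0, 9, 8, 5]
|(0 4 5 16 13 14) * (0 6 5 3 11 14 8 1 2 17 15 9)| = 15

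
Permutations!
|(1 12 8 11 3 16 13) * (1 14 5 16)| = 20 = |(1 12 8 11 3)(5 16 13 14)|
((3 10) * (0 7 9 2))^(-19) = (0 7 9 2)(3 10)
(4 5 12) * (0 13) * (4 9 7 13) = [4, 1, 2, 3, 5, 12, 6, 13, 8, 7, 10, 11, 9, 0] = (0 4 5 12 9 7 13)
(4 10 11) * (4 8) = (4 10 11 8) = [0, 1, 2, 3, 10, 5, 6, 7, 4, 9, 11, 8]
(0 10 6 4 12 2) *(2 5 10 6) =(0 6 4 12 5 10 2) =[6, 1, 0, 3, 12, 10, 4, 7, 8, 9, 2, 11, 5]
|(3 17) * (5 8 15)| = |(3 17)(5 8 15)| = 6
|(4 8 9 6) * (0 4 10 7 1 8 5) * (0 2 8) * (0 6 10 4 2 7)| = |(0 2 8 9 10)(1 6 4 5 7)| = 5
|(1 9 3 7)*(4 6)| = 4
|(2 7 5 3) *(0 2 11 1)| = |(0 2 7 5 3 11 1)| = 7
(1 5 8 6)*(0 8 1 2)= (0 8 6 2)(1 5)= [8, 5, 0, 3, 4, 1, 2, 7, 6]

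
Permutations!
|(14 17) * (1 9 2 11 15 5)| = |(1 9 2 11 15 5)(14 17)| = 6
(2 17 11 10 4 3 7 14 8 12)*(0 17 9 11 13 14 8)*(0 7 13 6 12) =[17, 1, 9, 13, 3, 5, 12, 8, 0, 11, 4, 10, 2, 14, 7, 15, 16, 6] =(0 17 6 12 2 9 11 10 4 3 13 14 7 8)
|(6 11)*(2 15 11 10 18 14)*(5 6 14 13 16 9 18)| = 12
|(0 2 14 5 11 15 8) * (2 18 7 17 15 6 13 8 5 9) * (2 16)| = 20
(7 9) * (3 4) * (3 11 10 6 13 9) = (3 4 11 10 6 13 9 7) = [0, 1, 2, 4, 11, 5, 13, 3, 8, 7, 6, 10, 12, 9]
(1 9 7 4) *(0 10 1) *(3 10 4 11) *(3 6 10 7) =(0 4)(1 9 3 7 11 6 10) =[4, 9, 2, 7, 0, 5, 10, 11, 8, 3, 1, 6]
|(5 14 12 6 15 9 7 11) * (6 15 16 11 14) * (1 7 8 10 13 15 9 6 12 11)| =|(1 7 14 11 5 12 9 8 10 13 15 6 16)| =13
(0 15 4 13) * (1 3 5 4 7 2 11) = [15, 3, 11, 5, 13, 4, 6, 2, 8, 9, 10, 1, 12, 0, 14, 7] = (0 15 7 2 11 1 3 5 4 13)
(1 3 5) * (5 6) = (1 3 6 5) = [0, 3, 2, 6, 4, 1, 5]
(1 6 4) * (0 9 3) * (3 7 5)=[9, 6, 2, 0, 1, 3, 4, 5, 8, 7]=(0 9 7 5 3)(1 6 4)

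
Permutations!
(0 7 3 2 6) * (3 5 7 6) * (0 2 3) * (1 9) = (0 6 2)(1 9)(5 7) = [6, 9, 0, 3, 4, 7, 2, 5, 8, 1]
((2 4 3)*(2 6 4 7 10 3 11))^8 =(2 7 10 3 6 4 11)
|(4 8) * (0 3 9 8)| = |(0 3 9 8 4)| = 5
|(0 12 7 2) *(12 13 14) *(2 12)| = |(0 13 14 2)(7 12)| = 4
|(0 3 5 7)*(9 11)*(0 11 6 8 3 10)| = 14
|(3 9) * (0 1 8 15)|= 4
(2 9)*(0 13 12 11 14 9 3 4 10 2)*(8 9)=(0 13 12 11 14 8 9)(2 3 4 10)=[13, 1, 3, 4, 10, 5, 6, 7, 9, 0, 2, 14, 11, 12, 8]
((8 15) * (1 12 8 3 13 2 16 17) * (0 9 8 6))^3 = ((0 9 8 15 3 13 2 16 17 1 12 6))^3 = (0 15 2 1)(3 16 12 9)(6 8 13 17)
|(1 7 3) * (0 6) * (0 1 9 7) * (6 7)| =6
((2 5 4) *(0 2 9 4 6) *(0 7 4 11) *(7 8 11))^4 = (0 8 5)(2 11 6)(4 9 7) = ((0 2 5 6 8 11)(4 9 7))^4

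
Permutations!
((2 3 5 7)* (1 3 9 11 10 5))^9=(1 3)(2 10)(5 9)(7 11)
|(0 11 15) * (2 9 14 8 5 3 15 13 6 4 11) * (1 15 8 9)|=|(0 2 1 15)(3 8 5)(4 11 13 6)(9 14)|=12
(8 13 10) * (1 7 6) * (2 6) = (1 7 2 6)(8 13 10) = [0, 7, 6, 3, 4, 5, 1, 2, 13, 9, 8, 11, 12, 10]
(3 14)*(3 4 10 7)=[0, 1, 2, 14, 10, 5, 6, 3, 8, 9, 7, 11, 12, 13, 4]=(3 14 4 10 7)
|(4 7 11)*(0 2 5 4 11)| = |(11)(0 2 5 4 7)| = 5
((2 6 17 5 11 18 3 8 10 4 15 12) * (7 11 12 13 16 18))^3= ((2 6 17 5 12)(3 8 10 4 15 13 16 18)(7 11))^3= (2 5 6 12 17)(3 4 16 8 15 18 10 13)(7 11)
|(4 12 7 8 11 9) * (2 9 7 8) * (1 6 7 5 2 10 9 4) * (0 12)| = 35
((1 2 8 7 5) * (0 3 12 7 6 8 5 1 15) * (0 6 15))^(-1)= (0 5 2 1 7 12 3)(6 15 8)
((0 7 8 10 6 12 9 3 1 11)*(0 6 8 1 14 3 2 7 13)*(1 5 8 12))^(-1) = ((0 13)(1 11 6)(2 7 5 8 10 12 9)(3 14))^(-1) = (0 13)(1 6 11)(2 9 12 10 8 5 7)(3 14)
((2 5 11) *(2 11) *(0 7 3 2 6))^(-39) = (11)(0 2)(3 6)(5 7)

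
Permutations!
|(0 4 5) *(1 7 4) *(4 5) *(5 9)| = |(0 1 7 9 5)| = 5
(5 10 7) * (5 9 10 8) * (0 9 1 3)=(0 9 10 7 1 3)(5 8)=[9, 3, 2, 0, 4, 8, 6, 1, 5, 10, 7]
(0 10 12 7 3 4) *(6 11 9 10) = (0 6 11 9 10 12 7 3 4) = [6, 1, 2, 4, 0, 5, 11, 3, 8, 10, 12, 9, 7]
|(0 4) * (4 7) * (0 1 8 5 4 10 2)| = 4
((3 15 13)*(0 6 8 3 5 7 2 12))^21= ((0 6 8 3 15 13 5 7 2 12))^21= (0 6 8 3 15 13 5 7 2 12)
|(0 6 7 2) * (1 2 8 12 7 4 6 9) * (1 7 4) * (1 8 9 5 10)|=20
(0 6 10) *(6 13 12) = (0 13 12 6 10) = [13, 1, 2, 3, 4, 5, 10, 7, 8, 9, 0, 11, 6, 12]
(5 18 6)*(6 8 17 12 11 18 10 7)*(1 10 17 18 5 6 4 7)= (1 10)(4 7)(5 17 12 11)(8 18)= [0, 10, 2, 3, 7, 17, 6, 4, 18, 9, 1, 5, 11, 13, 14, 15, 16, 12, 8]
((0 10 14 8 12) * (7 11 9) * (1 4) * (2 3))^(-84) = (0 10 14 8 12)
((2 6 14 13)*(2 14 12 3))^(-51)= (2 6 12 3)(13 14)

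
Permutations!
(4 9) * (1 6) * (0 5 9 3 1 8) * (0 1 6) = (0 5 9 4 3 6 8 1) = [5, 0, 2, 6, 3, 9, 8, 7, 1, 4]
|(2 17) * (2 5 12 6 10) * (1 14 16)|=|(1 14 16)(2 17 5 12 6 10)|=6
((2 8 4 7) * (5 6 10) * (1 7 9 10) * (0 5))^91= (0 5 6 1 7 2 8 4 9 10)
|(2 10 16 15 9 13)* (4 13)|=7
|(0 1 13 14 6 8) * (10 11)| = 6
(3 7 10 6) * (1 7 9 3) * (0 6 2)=(0 6 1 7 10 2)(3 9)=[6, 7, 0, 9, 4, 5, 1, 10, 8, 3, 2]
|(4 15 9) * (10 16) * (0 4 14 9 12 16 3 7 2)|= |(0 4 15 12 16 10 3 7 2)(9 14)|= 18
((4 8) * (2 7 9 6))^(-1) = (2 6 9 7)(4 8)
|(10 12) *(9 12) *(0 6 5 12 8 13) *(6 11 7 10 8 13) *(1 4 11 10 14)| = 20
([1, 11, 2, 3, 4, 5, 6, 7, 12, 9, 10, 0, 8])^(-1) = (0 11 1)(8 12)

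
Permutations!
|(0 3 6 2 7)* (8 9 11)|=|(0 3 6 2 7)(8 9 11)|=15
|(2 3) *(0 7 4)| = |(0 7 4)(2 3)| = 6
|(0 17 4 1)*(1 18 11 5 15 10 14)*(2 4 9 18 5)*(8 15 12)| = |(0 17 9 18 11 2 4 5 12 8 15 10 14 1)| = 14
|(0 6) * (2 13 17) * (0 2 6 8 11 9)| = |(0 8 11 9)(2 13 17 6)| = 4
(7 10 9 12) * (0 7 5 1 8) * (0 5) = (0 7 10 9 12)(1 8 5) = [7, 8, 2, 3, 4, 1, 6, 10, 5, 12, 9, 11, 0]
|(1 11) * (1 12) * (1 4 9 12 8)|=3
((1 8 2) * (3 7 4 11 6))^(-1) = ((1 8 2)(3 7 4 11 6))^(-1) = (1 2 8)(3 6 11 4 7)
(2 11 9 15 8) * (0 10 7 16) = (0 10 7 16)(2 11 9 15 8) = [10, 1, 11, 3, 4, 5, 6, 16, 2, 15, 7, 9, 12, 13, 14, 8, 0]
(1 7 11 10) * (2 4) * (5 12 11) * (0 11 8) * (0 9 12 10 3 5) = (0 11 3 5 10 1 7)(2 4)(8 9 12) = [11, 7, 4, 5, 2, 10, 6, 0, 9, 12, 1, 3, 8]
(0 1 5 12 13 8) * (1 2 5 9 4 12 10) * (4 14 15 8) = [2, 9, 5, 3, 12, 10, 6, 7, 0, 14, 1, 11, 13, 4, 15, 8] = (0 2 5 10 1 9 14 15 8)(4 12 13)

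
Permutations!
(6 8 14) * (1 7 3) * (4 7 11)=(1 11 4 7 3)(6 8 14)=[0, 11, 2, 1, 7, 5, 8, 3, 14, 9, 10, 4, 12, 13, 6]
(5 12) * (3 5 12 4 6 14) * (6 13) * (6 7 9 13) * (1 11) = [0, 11, 2, 5, 6, 4, 14, 9, 8, 13, 10, 1, 12, 7, 3] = (1 11)(3 5 4 6 14)(7 9 13)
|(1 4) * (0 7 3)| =|(0 7 3)(1 4)| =6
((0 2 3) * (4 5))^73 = (0 2 3)(4 5)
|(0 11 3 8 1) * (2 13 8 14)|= |(0 11 3 14 2 13 8 1)|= 8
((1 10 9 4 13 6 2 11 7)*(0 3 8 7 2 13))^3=(0 7 9 3 1 4 8 10)(2 11)(6 13)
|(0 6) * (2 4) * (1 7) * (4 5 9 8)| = 10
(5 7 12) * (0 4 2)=(0 4 2)(5 7 12)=[4, 1, 0, 3, 2, 7, 6, 12, 8, 9, 10, 11, 5]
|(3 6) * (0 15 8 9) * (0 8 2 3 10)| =|(0 15 2 3 6 10)(8 9)| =6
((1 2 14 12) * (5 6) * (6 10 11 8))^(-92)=((1 2 14 12)(5 10 11 8 6))^(-92)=(14)(5 8 10 6 11)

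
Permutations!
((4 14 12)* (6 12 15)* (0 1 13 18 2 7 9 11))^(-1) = ((0 1 13 18 2 7 9 11)(4 14 15 6 12))^(-1) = (0 11 9 7 2 18 13 1)(4 12 6 15 14)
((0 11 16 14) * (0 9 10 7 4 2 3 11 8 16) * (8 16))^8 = ((0 16 14 9 10 7 4 2 3 11))^8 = (0 3 4 10 14)(2 7 9 16 11)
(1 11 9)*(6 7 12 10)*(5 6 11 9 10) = (1 9)(5 6 7 12)(10 11) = [0, 9, 2, 3, 4, 6, 7, 12, 8, 1, 11, 10, 5]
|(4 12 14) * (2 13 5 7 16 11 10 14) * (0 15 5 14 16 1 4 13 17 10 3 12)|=42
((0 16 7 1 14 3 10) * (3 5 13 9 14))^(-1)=((0 16 7 1 3 10)(5 13 9 14))^(-1)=(0 10 3 1 7 16)(5 14 9 13)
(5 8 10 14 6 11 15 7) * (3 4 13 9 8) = [0, 1, 2, 4, 13, 3, 11, 5, 10, 8, 14, 15, 12, 9, 6, 7] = (3 4 13 9 8 10 14 6 11 15 7 5)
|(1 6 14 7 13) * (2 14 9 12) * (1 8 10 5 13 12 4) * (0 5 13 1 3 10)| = |(0 5 1 6 9 4 3 10 13 8)(2 14 7 12)| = 20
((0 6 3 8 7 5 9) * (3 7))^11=(0 6 7 5 9)(3 8)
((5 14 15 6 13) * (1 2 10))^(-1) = (1 10 2)(5 13 6 15 14)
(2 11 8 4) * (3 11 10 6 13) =(2 10 6 13 3 11 8 4) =[0, 1, 10, 11, 2, 5, 13, 7, 4, 9, 6, 8, 12, 3]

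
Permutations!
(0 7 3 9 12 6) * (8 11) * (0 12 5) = [7, 1, 2, 9, 4, 0, 12, 3, 11, 5, 10, 8, 6] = (0 7 3 9 5)(6 12)(8 11)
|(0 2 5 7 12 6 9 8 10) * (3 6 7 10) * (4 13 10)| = 12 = |(0 2 5 4 13 10)(3 6 9 8)(7 12)|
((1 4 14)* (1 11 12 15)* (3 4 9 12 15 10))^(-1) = (1 15 11 14 4 3 10 12 9) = ((1 9 12 10 3 4 14 11 15))^(-1)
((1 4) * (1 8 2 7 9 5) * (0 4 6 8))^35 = ((0 4)(1 6 8 2 7 9 5))^35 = (9)(0 4)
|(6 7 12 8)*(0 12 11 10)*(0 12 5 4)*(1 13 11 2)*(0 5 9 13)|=|(0 9 13 11 10 12 8 6 7 2 1)(4 5)|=22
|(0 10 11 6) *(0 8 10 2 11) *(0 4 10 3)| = 6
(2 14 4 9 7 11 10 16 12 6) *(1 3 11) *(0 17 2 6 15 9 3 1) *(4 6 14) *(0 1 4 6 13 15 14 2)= [17, 4, 6, 11, 3, 5, 2, 1, 8, 7, 16, 10, 14, 15, 13, 9, 12, 0]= (0 17)(1 4 3 11 10 16 12 14 13 15 9 7)(2 6)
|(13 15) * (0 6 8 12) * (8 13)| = 6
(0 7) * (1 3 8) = (0 7)(1 3 8) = [7, 3, 2, 8, 4, 5, 6, 0, 1]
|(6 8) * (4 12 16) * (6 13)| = 3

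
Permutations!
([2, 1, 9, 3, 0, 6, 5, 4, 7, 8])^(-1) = [4, 1, 0, 3, 7, 6, 5, 8, 9, 2]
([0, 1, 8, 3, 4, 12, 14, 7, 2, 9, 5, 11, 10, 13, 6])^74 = [0, 1, 2, 3, 4, 10, 6, 7, 8, 9, 12, 11, 5, 13, 14]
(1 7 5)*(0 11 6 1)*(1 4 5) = (0 11 6 4 5)(1 7) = [11, 7, 2, 3, 5, 0, 4, 1, 8, 9, 10, 6]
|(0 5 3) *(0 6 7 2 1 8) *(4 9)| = |(0 5 3 6 7 2 1 8)(4 9)| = 8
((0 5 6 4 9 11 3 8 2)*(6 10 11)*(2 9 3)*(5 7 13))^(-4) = ((0 7 13 5 10 11 2)(3 8 9 6 4))^(-4) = (0 5 2 13 11 7 10)(3 8 9 6 4)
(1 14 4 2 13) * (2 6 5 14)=[0, 2, 13, 3, 6, 14, 5, 7, 8, 9, 10, 11, 12, 1, 4]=(1 2 13)(4 6 5 14)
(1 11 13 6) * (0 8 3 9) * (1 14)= (0 8 3 9)(1 11 13 6 14)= [8, 11, 2, 9, 4, 5, 14, 7, 3, 0, 10, 13, 12, 6, 1]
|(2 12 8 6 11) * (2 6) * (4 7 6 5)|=15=|(2 12 8)(4 7 6 11 5)|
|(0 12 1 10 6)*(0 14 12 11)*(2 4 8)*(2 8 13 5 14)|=|(0 11)(1 10 6 2 4 13 5 14 12)|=18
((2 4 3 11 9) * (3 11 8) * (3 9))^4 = (2 8 11)(3 4 9)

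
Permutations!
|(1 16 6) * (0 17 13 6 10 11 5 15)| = |(0 17 13 6 1 16 10 11 5 15)| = 10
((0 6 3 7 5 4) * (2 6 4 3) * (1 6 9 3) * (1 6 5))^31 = (0 4)(1 2 7 6 3 5 9)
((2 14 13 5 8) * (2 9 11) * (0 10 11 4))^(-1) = ((0 10 11 2 14 13 5 8 9 4))^(-1) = (0 4 9 8 5 13 14 2 11 10)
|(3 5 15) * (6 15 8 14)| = 6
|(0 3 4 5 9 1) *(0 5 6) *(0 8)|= 15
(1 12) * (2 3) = (1 12)(2 3) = [0, 12, 3, 2, 4, 5, 6, 7, 8, 9, 10, 11, 1]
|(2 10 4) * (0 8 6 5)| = 12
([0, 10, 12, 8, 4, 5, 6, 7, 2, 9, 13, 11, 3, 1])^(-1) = [0, 13, 8, 12, 4, 5, 6, 7, 3, 9, 1, 11, 2, 10]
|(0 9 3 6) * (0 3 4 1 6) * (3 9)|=4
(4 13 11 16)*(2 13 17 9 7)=(2 13 11 16 4 17 9 7)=[0, 1, 13, 3, 17, 5, 6, 2, 8, 7, 10, 16, 12, 11, 14, 15, 4, 9]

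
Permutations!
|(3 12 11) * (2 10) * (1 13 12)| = 10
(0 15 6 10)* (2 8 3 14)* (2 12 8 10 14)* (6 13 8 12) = (0 15 13 8 3 2 10)(6 14) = [15, 1, 10, 2, 4, 5, 14, 7, 3, 9, 0, 11, 12, 8, 6, 13]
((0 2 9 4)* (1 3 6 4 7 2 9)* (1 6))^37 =((0 9 7 2 6 4)(1 3))^37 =(0 9 7 2 6 4)(1 3)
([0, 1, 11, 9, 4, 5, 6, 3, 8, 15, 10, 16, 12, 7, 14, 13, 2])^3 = (16)(3 13 9 7 15)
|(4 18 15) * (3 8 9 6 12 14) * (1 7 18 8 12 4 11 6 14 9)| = |(1 7 18 15 11 6 4 8)(3 12 9 14)| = 8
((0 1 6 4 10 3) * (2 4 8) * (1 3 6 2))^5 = (0 3)(1 8 6 10 4 2) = ((0 3)(1 2 4 10 6 8))^5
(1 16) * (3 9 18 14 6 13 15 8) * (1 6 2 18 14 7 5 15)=[0, 16, 18, 9, 4, 15, 13, 5, 3, 14, 10, 11, 12, 1, 2, 8, 6, 17, 7]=(1 16 6 13)(2 18 7 5 15 8 3 9 14)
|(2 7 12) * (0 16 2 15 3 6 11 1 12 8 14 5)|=42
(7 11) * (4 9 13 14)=(4 9 13 14)(7 11)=[0, 1, 2, 3, 9, 5, 6, 11, 8, 13, 10, 7, 12, 14, 4]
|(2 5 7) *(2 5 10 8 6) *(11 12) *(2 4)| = 10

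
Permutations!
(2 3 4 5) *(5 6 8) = [0, 1, 3, 4, 6, 2, 8, 7, 5] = (2 3 4 6 8 5)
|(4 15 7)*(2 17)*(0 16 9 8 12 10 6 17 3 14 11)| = |(0 16 9 8 12 10 6 17 2 3 14 11)(4 15 7)| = 12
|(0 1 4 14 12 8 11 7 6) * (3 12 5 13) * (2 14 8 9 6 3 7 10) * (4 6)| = |(0 1 6)(2 14 5 13 7 3 12 9 4 8 11 10)| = 12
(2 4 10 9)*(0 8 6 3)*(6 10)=(0 8 10 9 2 4 6 3)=[8, 1, 4, 0, 6, 5, 3, 7, 10, 2, 9]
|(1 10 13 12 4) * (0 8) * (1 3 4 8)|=6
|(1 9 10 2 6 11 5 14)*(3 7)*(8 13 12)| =24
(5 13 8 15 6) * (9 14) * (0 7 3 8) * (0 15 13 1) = [7, 0, 2, 8, 4, 1, 5, 3, 13, 14, 10, 11, 12, 15, 9, 6] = (0 7 3 8 13 15 6 5 1)(9 14)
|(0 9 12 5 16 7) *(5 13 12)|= 10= |(0 9 5 16 7)(12 13)|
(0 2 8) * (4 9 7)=(0 2 8)(4 9 7)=[2, 1, 8, 3, 9, 5, 6, 4, 0, 7]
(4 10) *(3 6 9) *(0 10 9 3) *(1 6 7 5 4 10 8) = [8, 6, 2, 7, 9, 4, 3, 5, 1, 0, 10] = (10)(0 8 1 6 3 7 5 4 9)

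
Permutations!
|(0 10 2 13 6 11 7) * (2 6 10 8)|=8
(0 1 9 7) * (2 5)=(0 1 9 7)(2 5)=[1, 9, 5, 3, 4, 2, 6, 0, 8, 7]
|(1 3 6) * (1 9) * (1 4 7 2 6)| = |(1 3)(2 6 9 4 7)| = 10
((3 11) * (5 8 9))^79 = ((3 11)(5 8 9))^79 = (3 11)(5 8 9)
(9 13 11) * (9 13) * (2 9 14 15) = (2 9 14 15)(11 13) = [0, 1, 9, 3, 4, 5, 6, 7, 8, 14, 10, 13, 12, 11, 15, 2]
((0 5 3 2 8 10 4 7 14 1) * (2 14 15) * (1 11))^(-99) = ((0 5 3 14 11 1)(2 8 10 4 7 15))^(-99) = (0 14)(1 3)(2 4)(5 11)(7 8)(10 15)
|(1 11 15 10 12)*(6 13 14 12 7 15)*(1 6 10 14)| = |(1 11 10 7 15 14 12 6 13)| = 9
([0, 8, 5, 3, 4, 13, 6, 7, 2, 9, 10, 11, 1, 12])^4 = (1 13 2)(5 8 12)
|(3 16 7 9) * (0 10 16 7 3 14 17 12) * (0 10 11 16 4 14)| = |(0 11 16 3 7 9)(4 14 17 12 10)| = 30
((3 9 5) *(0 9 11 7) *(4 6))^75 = ((0 9 5 3 11 7)(4 6))^75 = (0 3)(4 6)(5 7)(9 11)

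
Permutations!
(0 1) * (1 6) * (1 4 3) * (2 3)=(0 6 4 2 3 1)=[6, 0, 3, 1, 2, 5, 4]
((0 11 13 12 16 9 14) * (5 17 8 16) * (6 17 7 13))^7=((0 11 6 17 8 16 9 14)(5 7 13 12))^7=(0 14 9 16 8 17 6 11)(5 12 13 7)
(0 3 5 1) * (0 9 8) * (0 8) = (0 3 5 1 9) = [3, 9, 2, 5, 4, 1, 6, 7, 8, 0]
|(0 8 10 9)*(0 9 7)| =|(0 8 10 7)| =4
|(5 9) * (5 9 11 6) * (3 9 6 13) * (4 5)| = 7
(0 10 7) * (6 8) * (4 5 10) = (0 4 5 10 7)(6 8) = [4, 1, 2, 3, 5, 10, 8, 0, 6, 9, 7]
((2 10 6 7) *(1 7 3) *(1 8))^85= ((1 7 2 10 6 3 8))^85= (1 7 2 10 6 3 8)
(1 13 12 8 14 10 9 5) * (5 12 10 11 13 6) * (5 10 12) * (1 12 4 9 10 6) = (4 9 5 12 8 14 11 13) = [0, 1, 2, 3, 9, 12, 6, 7, 14, 5, 10, 13, 8, 4, 11]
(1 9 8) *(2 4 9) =[0, 2, 4, 3, 9, 5, 6, 7, 1, 8] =(1 2 4 9 8)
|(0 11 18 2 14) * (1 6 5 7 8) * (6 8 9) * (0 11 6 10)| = 12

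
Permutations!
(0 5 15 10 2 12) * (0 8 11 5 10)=(0 10 2 12 8 11 5 15)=[10, 1, 12, 3, 4, 15, 6, 7, 11, 9, 2, 5, 8, 13, 14, 0]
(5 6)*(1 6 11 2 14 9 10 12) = [0, 6, 14, 3, 4, 11, 5, 7, 8, 10, 12, 2, 1, 13, 9] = (1 6 5 11 2 14 9 10 12)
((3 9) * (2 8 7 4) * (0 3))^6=(9)(2 7)(4 8)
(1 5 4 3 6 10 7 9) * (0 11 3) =(0 11 3 6 10 7 9 1 5 4) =[11, 5, 2, 6, 0, 4, 10, 9, 8, 1, 7, 3]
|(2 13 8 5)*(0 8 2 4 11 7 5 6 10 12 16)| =|(0 8 6 10 12 16)(2 13)(4 11 7 5)| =12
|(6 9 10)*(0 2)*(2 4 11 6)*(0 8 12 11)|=|(0 4)(2 8 12 11 6 9 10)|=14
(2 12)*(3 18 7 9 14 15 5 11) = (2 12)(3 18 7 9 14 15 5 11) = [0, 1, 12, 18, 4, 11, 6, 9, 8, 14, 10, 3, 2, 13, 15, 5, 16, 17, 7]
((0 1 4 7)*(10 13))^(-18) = (13)(0 4)(1 7)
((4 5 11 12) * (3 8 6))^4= ((3 8 6)(4 5 11 12))^4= (12)(3 8 6)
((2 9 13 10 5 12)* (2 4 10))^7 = ((2 9 13)(4 10 5 12))^7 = (2 9 13)(4 12 5 10)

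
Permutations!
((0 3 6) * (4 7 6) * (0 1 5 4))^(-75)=((0 3)(1 5 4 7 6))^(-75)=(7)(0 3)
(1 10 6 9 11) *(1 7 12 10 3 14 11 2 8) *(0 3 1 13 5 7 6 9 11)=(0 3 14)(2 8 13 5 7 12 10 9)(6 11)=[3, 1, 8, 14, 4, 7, 11, 12, 13, 2, 9, 6, 10, 5, 0]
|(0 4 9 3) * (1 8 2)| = 12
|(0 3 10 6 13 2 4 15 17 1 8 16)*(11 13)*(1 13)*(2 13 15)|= |(0 3 10 6 11 1 8 16)(2 4)(15 17)|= 8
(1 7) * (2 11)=(1 7)(2 11)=[0, 7, 11, 3, 4, 5, 6, 1, 8, 9, 10, 2]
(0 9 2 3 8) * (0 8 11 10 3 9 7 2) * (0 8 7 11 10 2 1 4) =(0 11 2 9 8 7 1 4)(3 10) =[11, 4, 9, 10, 0, 5, 6, 1, 7, 8, 3, 2]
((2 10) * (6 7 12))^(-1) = (2 10)(6 12 7)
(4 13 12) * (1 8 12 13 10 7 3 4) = (13)(1 8 12)(3 4 10 7) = [0, 8, 2, 4, 10, 5, 6, 3, 12, 9, 7, 11, 1, 13]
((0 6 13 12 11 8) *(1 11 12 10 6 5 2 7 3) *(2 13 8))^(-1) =(0 8 6 10 13 5)(1 3 7 2 11)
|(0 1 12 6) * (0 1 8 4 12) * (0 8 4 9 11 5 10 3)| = |(0 4 12 6 1 8 9 11 5 10 3)| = 11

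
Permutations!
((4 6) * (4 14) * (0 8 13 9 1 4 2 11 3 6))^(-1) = (0 4 1 9 13 8)(2 14 6 3 11)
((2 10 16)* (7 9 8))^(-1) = ((2 10 16)(7 9 8))^(-1) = (2 16 10)(7 8 9)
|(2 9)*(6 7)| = 2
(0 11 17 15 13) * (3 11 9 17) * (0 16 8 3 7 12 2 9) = (2 9 17 15 13 16 8 3 11 7 12) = [0, 1, 9, 11, 4, 5, 6, 12, 3, 17, 10, 7, 2, 16, 14, 13, 8, 15]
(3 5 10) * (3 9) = (3 5 10 9) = [0, 1, 2, 5, 4, 10, 6, 7, 8, 3, 9]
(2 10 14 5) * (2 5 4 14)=(2 10)(4 14)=[0, 1, 10, 3, 14, 5, 6, 7, 8, 9, 2, 11, 12, 13, 4]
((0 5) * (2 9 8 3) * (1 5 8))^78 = (0 8 3 2 9 1 5) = ((0 8 3 2 9 1 5))^78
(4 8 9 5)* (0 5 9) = [5, 1, 2, 3, 8, 4, 6, 7, 0, 9] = (9)(0 5 4 8)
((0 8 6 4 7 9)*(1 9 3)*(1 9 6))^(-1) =((0 8 1 6 4 7 3 9))^(-1) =(0 9 3 7 4 6 1 8)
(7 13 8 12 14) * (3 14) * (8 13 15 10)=[0, 1, 2, 14, 4, 5, 6, 15, 12, 9, 8, 11, 3, 13, 7, 10]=(3 14 7 15 10 8 12)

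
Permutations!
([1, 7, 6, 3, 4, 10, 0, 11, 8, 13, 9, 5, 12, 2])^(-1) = [6, 0, 13, 3, 4, 11, 2, 1, 8, 10, 5, 7, 12, 9]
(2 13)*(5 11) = (2 13)(5 11) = [0, 1, 13, 3, 4, 11, 6, 7, 8, 9, 10, 5, 12, 2]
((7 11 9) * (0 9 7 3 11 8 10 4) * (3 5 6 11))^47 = ((0 9 5 6 11 7 8 10 4))^47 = (0 5 11 8 4 9 6 7 10)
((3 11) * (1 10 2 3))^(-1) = ((1 10 2 3 11))^(-1) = (1 11 3 2 10)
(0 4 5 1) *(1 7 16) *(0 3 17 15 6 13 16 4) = (1 3 17 15 6 13 16)(4 5 7) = [0, 3, 2, 17, 5, 7, 13, 4, 8, 9, 10, 11, 12, 16, 14, 6, 1, 15]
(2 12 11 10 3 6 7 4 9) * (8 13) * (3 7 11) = (2 12 3 6 11 10 7 4 9)(8 13) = [0, 1, 12, 6, 9, 5, 11, 4, 13, 2, 7, 10, 3, 8]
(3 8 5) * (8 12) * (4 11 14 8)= (3 12 4 11 14 8 5)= [0, 1, 2, 12, 11, 3, 6, 7, 5, 9, 10, 14, 4, 13, 8]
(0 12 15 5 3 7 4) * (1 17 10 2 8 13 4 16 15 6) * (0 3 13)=[12, 17, 8, 7, 3, 13, 1, 16, 0, 9, 2, 11, 6, 4, 14, 5, 15, 10]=(0 12 6 1 17 10 2 8)(3 7 16 15 5 13 4)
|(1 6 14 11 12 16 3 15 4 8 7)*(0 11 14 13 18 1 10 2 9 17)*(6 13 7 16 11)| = 210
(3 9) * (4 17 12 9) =(3 4 17 12 9) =[0, 1, 2, 4, 17, 5, 6, 7, 8, 3, 10, 11, 9, 13, 14, 15, 16, 12]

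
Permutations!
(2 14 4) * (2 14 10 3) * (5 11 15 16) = [0, 1, 10, 2, 14, 11, 6, 7, 8, 9, 3, 15, 12, 13, 4, 16, 5] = (2 10 3)(4 14)(5 11 15 16)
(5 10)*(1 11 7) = (1 11 7)(5 10) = [0, 11, 2, 3, 4, 10, 6, 1, 8, 9, 5, 7]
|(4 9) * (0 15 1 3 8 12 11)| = |(0 15 1 3 8 12 11)(4 9)| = 14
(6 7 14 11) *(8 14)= (6 7 8 14 11)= [0, 1, 2, 3, 4, 5, 7, 8, 14, 9, 10, 6, 12, 13, 11]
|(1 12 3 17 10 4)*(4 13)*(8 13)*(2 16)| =|(1 12 3 17 10 8 13 4)(2 16)| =8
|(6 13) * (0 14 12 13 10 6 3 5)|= |(0 14 12 13 3 5)(6 10)|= 6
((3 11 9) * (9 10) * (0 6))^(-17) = (0 6)(3 9 10 11) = ((0 6)(3 11 10 9))^(-17)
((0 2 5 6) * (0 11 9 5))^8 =(11)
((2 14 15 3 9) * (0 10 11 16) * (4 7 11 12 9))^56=((0 10 12 9 2 14 15 3 4 7 11 16))^56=(0 4 2)(3 9 16)(7 14 10)(11 15 12)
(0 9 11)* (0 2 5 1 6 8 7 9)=(1 6 8 7 9 11 2 5)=[0, 6, 5, 3, 4, 1, 8, 9, 7, 11, 10, 2]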